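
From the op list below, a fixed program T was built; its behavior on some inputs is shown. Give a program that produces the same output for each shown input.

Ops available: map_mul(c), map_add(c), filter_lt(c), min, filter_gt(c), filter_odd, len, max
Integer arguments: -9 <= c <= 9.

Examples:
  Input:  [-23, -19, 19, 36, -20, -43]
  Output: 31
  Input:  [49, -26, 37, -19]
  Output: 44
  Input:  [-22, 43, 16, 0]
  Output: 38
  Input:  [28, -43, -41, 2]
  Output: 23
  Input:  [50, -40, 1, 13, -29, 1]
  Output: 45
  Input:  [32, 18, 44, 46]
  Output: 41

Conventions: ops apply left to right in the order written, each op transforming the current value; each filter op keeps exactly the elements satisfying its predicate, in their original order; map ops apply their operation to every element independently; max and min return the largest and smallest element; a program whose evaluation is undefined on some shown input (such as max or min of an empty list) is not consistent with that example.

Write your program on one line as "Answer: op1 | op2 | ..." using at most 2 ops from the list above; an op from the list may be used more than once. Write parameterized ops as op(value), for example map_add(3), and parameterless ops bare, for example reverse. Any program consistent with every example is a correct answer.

map_add(-5) | max

Check, running the answer program on each example:
  [-23, -19, 19, 36, -20, -43] -> [-28, -24, 14, 31, -25, -48] -> 31
  [49, -26, 37, -19] -> [44, -31, 32, -24] -> 44
  [-22, 43, 16, 0] -> [-27, 38, 11, -5] -> 38
  [28, -43, -41, 2] -> [23, -48, -46, -3] -> 23
  [50, -40, 1, 13, -29, 1] -> [45, -45, -4, 8, -34, -4] -> 45
  [32, 18, 44, 46] -> [27, 13, 39, 41] -> 41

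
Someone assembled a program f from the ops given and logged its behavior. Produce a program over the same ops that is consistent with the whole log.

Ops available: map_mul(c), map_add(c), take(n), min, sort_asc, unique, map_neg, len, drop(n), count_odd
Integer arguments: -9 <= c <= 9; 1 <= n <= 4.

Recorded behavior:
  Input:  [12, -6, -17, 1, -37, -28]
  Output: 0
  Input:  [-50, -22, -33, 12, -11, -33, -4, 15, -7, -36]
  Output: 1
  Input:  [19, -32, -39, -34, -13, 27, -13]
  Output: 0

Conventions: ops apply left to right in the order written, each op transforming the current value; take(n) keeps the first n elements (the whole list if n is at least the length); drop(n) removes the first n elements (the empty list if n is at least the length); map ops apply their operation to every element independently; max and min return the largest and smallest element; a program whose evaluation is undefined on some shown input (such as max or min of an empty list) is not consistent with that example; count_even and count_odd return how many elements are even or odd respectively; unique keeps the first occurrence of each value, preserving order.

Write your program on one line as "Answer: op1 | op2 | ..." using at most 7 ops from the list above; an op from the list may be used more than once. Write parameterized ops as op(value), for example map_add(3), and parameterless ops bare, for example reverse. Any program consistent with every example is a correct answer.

map_add(9) | drop(4) | sort_asc | drop(3) | drop(2) | len

Check, running the answer program on each example:
  [12, -6, -17, 1, -37, -28] -> [21, 3, -8, 10, -28, -19] -> [-28, -19] -> [-28, -19] -> [] -> [] -> 0
  [-50, -22, -33, 12, -11, -33, -4, 15, -7, -36] -> [-41, -13, -24, 21, -2, -24, 5, 24, 2, -27] -> [-2, -24, 5, 24, 2, -27] -> [-27, -24, -2, 2, 5, 24] -> [2, 5, 24] -> [24] -> 1
  [19, -32, -39, -34, -13, 27, -13] -> [28, -23, -30, -25, -4, 36, -4] -> [-4, 36, -4] -> [-4, -4, 36] -> [] -> [] -> 0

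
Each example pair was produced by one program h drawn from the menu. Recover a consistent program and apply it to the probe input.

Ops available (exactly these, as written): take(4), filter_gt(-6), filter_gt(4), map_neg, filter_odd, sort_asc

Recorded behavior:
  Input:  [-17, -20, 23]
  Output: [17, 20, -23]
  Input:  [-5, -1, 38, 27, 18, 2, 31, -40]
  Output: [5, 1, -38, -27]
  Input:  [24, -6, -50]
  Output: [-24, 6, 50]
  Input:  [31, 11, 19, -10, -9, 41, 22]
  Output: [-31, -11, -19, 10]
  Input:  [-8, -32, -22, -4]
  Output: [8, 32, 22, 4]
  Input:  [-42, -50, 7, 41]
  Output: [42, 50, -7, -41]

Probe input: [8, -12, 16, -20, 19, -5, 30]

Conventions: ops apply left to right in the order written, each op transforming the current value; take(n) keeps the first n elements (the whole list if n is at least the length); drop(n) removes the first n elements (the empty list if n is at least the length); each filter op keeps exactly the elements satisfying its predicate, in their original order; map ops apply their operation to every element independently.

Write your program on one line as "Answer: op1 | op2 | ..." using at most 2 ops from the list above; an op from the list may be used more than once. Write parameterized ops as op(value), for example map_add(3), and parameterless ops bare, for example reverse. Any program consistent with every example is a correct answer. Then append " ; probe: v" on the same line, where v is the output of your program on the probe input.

take(4) | map_neg ; probe: [-8, 12, -16, 20]

Check, running the answer program on each example:
  [-17, -20, 23] -> [-17, -20, 23] -> [17, 20, -23]
  [-5, -1, 38, 27, 18, 2, 31, -40] -> [-5, -1, 38, 27] -> [5, 1, -38, -27]
  [24, -6, -50] -> [24, -6, -50] -> [-24, 6, 50]
  [31, 11, 19, -10, -9, 41, 22] -> [31, 11, 19, -10] -> [-31, -11, -19, 10]
  [-8, -32, -22, -4] -> [-8, -32, -22, -4] -> [8, 32, 22, 4]
  [-42, -50, 7, 41] -> [-42, -50, 7, 41] -> [42, 50, -7, -41]
  probe: [8, -12, 16, -20, 19, -5, 30] -> [8, -12, 16, -20] -> [-8, 12, -16, 20]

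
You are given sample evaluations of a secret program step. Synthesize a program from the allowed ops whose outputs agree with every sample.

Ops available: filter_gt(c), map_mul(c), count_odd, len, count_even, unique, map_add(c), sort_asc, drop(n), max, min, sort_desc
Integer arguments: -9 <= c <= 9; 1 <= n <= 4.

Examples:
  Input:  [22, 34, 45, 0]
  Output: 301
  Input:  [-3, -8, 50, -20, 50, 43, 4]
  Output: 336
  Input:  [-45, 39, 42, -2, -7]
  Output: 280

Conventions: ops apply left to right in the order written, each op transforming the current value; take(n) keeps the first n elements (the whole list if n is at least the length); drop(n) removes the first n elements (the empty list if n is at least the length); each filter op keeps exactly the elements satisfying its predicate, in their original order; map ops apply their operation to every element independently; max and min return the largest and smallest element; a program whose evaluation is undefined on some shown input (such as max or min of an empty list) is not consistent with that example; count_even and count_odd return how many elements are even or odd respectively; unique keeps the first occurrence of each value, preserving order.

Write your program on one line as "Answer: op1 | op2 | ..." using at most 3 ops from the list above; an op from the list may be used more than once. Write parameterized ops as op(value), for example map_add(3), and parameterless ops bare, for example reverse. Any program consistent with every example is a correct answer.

map_add(-2) | map_mul(7) | max

Check, running the answer program on each example:
  [22, 34, 45, 0] -> [20, 32, 43, -2] -> [140, 224, 301, -14] -> 301
  [-3, -8, 50, -20, 50, 43, 4] -> [-5, -10, 48, -22, 48, 41, 2] -> [-35, -70, 336, -154, 336, 287, 14] -> 336
  [-45, 39, 42, -2, -7] -> [-47, 37, 40, -4, -9] -> [-329, 259, 280, -28, -63] -> 280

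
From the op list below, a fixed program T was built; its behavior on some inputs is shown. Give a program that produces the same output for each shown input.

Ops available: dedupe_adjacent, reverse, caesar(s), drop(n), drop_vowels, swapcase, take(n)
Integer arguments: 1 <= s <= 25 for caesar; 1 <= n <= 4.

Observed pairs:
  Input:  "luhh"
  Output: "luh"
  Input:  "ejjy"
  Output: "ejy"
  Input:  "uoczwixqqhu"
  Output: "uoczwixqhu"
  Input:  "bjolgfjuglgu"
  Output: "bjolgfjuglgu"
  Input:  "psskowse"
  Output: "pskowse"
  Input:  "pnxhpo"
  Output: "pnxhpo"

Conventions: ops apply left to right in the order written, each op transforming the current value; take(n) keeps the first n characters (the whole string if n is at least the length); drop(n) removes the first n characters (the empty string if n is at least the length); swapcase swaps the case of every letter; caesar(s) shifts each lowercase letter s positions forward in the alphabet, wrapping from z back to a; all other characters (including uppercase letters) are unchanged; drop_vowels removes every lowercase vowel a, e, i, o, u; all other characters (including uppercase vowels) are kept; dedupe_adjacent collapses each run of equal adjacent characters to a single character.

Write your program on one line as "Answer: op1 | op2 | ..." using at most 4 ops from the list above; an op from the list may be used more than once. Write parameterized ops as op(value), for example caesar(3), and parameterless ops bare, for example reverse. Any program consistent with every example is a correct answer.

swapcase | dedupe_adjacent | swapcase

Check, running the answer program on each example:
  "luhh" -> "LUHH" -> "LUH" -> "luh"
  "ejjy" -> "EJJY" -> "EJY" -> "ejy"
  "uoczwixqqhu" -> "UOCZWIXQQHU" -> "UOCZWIXQHU" -> "uoczwixqhu"
  "bjolgfjuglgu" -> "BJOLGFJUGLGU" -> "BJOLGFJUGLGU" -> "bjolgfjuglgu"
  "psskowse" -> "PSSKOWSE" -> "PSKOWSE" -> "pskowse"
  "pnxhpo" -> "PNXHPO" -> "PNXHPO" -> "pnxhpo"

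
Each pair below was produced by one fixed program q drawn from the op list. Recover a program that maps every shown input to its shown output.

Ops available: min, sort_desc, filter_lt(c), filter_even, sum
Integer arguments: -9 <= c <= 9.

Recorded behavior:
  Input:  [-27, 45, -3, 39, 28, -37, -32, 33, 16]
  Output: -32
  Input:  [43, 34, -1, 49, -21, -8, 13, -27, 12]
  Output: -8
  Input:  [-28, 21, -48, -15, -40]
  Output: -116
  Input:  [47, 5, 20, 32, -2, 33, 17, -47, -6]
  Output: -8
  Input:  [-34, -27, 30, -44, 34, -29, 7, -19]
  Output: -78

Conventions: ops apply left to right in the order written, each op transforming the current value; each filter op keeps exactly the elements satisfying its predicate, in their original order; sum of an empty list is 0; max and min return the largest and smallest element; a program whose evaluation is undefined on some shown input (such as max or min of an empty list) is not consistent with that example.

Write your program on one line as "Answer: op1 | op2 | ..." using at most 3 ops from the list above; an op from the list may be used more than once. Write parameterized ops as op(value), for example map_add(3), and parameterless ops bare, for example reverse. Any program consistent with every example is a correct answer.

filter_even | filter_lt(1) | sum

Check, running the answer program on each example:
  [-27, 45, -3, 39, 28, -37, -32, 33, 16] -> [28, -32, 16] -> [-32] -> -32
  [43, 34, -1, 49, -21, -8, 13, -27, 12] -> [34, -8, 12] -> [-8] -> -8
  [-28, 21, -48, -15, -40] -> [-28, -48, -40] -> [-28, -48, -40] -> -116
  [47, 5, 20, 32, -2, 33, 17, -47, -6] -> [20, 32, -2, -6] -> [-2, -6] -> -8
  [-34, -27, 30, -44, 34, -29, 7, -19] -> [-34, 30, -44, 34] -> [-34, -44] -> -78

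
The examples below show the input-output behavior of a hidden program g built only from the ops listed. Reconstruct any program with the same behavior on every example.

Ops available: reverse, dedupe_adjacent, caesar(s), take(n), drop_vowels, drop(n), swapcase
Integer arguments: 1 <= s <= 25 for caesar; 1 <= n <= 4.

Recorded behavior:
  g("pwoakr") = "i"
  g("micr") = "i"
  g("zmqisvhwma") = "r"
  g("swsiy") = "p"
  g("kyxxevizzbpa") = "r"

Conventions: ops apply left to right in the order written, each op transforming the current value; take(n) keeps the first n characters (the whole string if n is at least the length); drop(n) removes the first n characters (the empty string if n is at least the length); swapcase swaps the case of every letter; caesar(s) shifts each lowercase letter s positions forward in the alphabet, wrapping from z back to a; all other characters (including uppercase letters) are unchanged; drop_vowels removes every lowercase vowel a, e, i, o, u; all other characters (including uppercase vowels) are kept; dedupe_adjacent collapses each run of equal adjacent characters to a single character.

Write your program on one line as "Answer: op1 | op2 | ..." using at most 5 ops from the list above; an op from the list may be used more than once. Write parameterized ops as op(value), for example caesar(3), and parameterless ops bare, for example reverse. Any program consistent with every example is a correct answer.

reverse | dedupe_adjacent | caesar(12) | take(1) | caesar(5)

Check, running the answer program on each example:
  "pwoakr" -> "rkaowp" -> "rkaowp" -> "dwmaib" -> "d" -> "i"
  "micr" -> "rcim" -> "rcim" -> "douy" -> "d" -> "i"
  "zmqisvhwma" -> "amwhvsiqmz" -> "amwhvsiqmz" -> "myitheucyl" -> "m" -> "r"
  "swsiy" -> "yisws" -> "yisws" -> "kueie" -> "k" -> "p"
  "kyxxevizzbpa" -> "apbzzivexxyk" -> "apbzivexyk" -> "mbnluhqjkw" -> "m" -> "r"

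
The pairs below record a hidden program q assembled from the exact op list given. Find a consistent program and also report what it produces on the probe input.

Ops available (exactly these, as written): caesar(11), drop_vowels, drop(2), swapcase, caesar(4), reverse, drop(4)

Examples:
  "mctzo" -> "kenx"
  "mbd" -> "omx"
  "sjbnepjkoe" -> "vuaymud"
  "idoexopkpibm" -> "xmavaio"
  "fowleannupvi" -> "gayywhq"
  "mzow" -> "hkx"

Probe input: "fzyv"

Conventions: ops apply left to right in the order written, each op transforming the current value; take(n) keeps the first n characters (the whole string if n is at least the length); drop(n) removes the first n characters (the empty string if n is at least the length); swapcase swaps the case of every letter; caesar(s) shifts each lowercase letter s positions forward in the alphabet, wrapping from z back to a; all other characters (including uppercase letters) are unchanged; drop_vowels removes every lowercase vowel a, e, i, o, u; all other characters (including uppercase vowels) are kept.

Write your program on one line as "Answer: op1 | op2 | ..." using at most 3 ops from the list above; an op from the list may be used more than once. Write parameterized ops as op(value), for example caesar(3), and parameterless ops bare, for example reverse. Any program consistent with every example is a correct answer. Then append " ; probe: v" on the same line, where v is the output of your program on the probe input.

drop_vowels | caesar(11) | reverse ; probe: "gjkq"

Check, running the answer program on each example:
  "mctzo" -> "mctz" -> "xnek" -> "kenx"
  "mbd" -> "mbd" -> "xmo" -> "omx"
  "sjbnepjkoe" -> "sjbnpjk" -> "dumyauv" -> "vuaymud"
  "idoexopkpibm" -> "dxpkpbm" -> "oiavamx" -> "xmavaio"
  "fowleannupvi" -> "fwlnnpv" -> "qhwyyag" -> "gayywhq"
  "mzow" -> "mzw" -> "xkh" -> "hkx"
  probe: "fzyv" -> "fzyv" -> "qkjg" -> "gjkq"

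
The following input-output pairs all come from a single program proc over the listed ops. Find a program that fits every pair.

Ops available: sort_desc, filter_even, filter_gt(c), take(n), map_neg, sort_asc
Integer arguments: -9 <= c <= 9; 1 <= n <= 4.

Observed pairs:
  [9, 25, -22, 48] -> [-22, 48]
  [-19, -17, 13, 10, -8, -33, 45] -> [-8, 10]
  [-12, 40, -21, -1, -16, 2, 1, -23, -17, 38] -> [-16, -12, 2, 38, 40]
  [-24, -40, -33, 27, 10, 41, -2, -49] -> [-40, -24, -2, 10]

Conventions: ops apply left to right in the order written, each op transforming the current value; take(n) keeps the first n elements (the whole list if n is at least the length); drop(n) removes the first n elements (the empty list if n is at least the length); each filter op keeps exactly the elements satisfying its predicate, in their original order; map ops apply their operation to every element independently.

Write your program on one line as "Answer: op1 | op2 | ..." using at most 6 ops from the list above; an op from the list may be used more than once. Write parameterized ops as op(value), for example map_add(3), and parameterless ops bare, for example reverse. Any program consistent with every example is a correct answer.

sort_desc | map_neg | filter_even | sort_desc | map_neg

Check, running the answer program on each example:
  [9, 25, -22, 48] -> [48, 25, 9, -22] -> [-48, -25, -9, 22] -> [-48, 22] -> [22, -48] -> [-22, 48]
  [-19, -17, 13, 10, -8, -33, 45] -> [45, 13, 10, -8, -17, -19, -33] -> [-45, -13, -10, 8, 17, 19, 33] -> [-10, 8] -> [8, -10] -> [-8, 10]
  [-12, 40, -21, -1, -16, 2, 1, -23, -17, 38] -> [40, 38, 2, 1, -1, -12, -16, -17, -21, -23] -> [-40, -38, -2, -1, 1, 12, 16, 17, 21, 23] -> [-40, -38, -2, 12, 16] -> [16, 12, -2, -38, -40] -> [-16, -12, 2, 38, 40]
  [-24, -40, -33, 27, 10, 41, -2, -49] -> [41, 27, 10, -2, -24, -33, -40, -49] -> [-41, -27, -10, 2, 24, 33, 40, 49] -> [-10, 2, 24, 40] -> [40, 24, 2, -10] -> [-40, -24, -2, 10]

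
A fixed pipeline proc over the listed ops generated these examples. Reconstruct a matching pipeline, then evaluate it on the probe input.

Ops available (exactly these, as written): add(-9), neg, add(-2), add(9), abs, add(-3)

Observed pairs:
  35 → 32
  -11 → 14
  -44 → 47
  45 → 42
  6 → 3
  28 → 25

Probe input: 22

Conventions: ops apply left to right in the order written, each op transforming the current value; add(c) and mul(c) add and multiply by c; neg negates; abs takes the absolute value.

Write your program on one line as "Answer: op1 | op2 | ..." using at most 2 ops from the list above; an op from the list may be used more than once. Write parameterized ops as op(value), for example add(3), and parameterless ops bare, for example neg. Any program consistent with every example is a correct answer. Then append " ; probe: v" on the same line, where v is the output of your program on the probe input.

add(-3) | abs ; probe: 19

Check, running the answer program on each example:
  35 -> 32 -> 32
  -11 -> -14 -> 14
  -44 -> -47 -> 47
  45 -> 42 -> 42
  6 -> 3 -> 3
  28 -> 25 -> 25
  probe: 22 -> 19 -> 19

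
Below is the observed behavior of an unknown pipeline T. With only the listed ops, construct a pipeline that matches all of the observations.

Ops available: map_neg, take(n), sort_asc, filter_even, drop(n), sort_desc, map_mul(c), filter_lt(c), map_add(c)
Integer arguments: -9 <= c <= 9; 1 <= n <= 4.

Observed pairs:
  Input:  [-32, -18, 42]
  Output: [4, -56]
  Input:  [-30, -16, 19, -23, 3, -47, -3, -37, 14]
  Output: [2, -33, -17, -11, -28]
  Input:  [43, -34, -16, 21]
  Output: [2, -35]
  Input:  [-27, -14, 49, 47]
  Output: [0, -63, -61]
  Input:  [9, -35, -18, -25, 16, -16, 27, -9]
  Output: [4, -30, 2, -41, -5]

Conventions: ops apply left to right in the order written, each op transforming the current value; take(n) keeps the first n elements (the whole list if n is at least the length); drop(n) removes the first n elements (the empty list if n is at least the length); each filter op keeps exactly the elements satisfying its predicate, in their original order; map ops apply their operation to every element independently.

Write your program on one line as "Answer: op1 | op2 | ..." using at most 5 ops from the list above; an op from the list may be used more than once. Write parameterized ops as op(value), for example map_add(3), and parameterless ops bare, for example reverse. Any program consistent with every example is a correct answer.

map_add(5) | map_neg | drop(1) | map_add(-9) | filter_lt(7)

Check, running the answer program on each example:
  [-32, -18, 42] -> [-27, -13, 47] -> [27, 13, -47] -> [13, -47] -> [4, -56] -> [4, -56]
  [-30, -16, 19, -23, 3, -47, -3, -37, 14] -> [-25, -11, 24, -18, 8, -42, 2, -32, 19] -> [25, 11, -24, 18, -8, 42, -2, 32, -19] -> [11, -24, 18, -8, 42, -2, 32, -19] -> [2, -33, 9, -17, 33, -11, 23, -28] -> [2, -33, -17, -11, -28]
  [43, -34, -16, 21] -> [48, -29, -11, 26] -> [-48, 29, 11, -26] -> [29, 11, -26] -> [20, 2, -35] -> [2, -35]
  [-27, -14, 49, 47] -> [-22, -9, 54, 52] -> [22, 9, -54, -52] -> [9, -54, -52] -> [0, -63, -61] -> [0, -63, -61]
  [9, -35, -18, -25, 16, -16, 27, -9] -> [14, -30, -13, -20, 21, -11, 32, -4] -> [-14, 30, 13, 20, -21, 11, -32, 4] -> [30, 13, 20, -21, 11, -32, 4] -> [21, 4, 11, -30, 2, -41, -5] -> [4, -30, 2, -41, -5]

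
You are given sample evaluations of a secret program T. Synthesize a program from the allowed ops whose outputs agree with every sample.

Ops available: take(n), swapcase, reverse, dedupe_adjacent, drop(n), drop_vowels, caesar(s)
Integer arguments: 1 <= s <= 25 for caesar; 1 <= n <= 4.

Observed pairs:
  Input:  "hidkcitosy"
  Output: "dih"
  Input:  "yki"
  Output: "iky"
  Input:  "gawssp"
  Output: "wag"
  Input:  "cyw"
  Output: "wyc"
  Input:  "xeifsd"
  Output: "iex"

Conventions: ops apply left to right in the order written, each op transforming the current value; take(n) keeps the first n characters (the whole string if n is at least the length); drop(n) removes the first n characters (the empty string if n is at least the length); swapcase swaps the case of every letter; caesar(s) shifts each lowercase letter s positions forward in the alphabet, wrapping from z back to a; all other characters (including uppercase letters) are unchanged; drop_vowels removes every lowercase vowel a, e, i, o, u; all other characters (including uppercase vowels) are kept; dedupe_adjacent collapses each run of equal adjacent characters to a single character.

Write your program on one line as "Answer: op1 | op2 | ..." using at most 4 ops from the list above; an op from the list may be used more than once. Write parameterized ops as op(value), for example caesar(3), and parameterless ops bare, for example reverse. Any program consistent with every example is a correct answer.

dedupe_adjacent | take(3) | reverse

Check, running the answer program on each example:
  "hidkcitosy" -> "hidkcitosy" -> "hid" -> "dih"
  "yki" -> "yki" -> "yki" -> "iky"
  "gawssp" -> "gawsp" -> "gaw" -> "wag"
  "cyw" -> "cyw" -> "cyw" -> "wyc"
  "xeifsd" -> "xeifsd" -> "xei" -> "iex"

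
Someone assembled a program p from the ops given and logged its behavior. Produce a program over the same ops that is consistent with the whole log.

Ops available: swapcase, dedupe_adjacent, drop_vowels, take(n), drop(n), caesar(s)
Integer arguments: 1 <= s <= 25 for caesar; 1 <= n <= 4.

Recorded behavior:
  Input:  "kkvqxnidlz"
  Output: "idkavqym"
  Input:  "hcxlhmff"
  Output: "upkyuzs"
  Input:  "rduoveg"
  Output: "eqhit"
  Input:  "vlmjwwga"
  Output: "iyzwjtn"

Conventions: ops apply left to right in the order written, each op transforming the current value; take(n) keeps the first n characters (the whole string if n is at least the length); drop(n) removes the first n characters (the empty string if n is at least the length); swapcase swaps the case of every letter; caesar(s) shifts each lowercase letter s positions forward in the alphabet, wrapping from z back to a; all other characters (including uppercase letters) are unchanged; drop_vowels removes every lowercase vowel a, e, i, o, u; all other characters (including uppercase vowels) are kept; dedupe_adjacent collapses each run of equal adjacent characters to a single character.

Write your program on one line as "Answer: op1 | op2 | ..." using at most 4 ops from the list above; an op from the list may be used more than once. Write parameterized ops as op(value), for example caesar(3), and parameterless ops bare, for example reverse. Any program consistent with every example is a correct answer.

dedupe_adjacent | caesar(16) | drop_vowels | caesar(23)

Check, running the answer program on each example:
  "kkvqxnidlz" -> "kvqxnidlz" -> "algndytbp" -> "lgndytbp" -> "idkavqym"
  "hcxlhmff" -> "hcxlhmf" -> "xsnbxcv" -> "xsnbxcv" -> "upkyuzs"
  "rduoveg" -> "rduoveg" -> "htkeluw" -> "htklw" -> "eqhit"
  "vlmjwwga" -> "vlmjwga" -> "lbczmwq" -> "lbczmwq" -> "iyzwjtn"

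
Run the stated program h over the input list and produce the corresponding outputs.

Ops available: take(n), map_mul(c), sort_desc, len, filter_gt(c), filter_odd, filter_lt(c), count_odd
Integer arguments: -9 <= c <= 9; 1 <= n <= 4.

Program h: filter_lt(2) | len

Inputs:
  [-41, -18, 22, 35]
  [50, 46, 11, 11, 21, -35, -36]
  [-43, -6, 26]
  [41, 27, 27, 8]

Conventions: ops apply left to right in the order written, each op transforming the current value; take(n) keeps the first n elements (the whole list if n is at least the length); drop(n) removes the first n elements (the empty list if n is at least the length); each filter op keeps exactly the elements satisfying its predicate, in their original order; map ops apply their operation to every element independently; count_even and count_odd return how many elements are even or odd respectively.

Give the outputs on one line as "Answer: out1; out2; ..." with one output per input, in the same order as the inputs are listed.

Execution, op by op:
  [-41, -18, 22, 35] -> [-41, -18] -> 2
  [50, 46, 11, 11, 21, -35, -36] -> [-35, -36] -> 2
  [-43, -6, 26] -> [-43, -6] -> 2
  [41, 27, 27, 8] -> [] -> 0

2; 2; 2; 0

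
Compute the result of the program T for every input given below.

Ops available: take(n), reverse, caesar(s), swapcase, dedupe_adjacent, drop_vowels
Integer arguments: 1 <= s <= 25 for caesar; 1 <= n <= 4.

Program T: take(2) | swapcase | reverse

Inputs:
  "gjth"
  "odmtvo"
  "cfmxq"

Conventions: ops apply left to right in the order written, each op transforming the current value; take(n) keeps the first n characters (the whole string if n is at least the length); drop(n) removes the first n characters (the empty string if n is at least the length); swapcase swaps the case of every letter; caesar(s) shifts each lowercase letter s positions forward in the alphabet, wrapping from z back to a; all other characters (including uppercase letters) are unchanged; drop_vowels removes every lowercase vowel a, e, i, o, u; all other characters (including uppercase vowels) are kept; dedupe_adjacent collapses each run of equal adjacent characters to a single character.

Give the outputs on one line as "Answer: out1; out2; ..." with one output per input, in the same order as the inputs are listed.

Execution, op by op:
  "gjth" -> "gj" -> "GJ" -> "JG"
  "odmtvo" -> "od" -> "OD" -> "DO"
  "cfmxq" -> "cf" -> "CF" -> "FC"

"JG"; "DO"; "FC"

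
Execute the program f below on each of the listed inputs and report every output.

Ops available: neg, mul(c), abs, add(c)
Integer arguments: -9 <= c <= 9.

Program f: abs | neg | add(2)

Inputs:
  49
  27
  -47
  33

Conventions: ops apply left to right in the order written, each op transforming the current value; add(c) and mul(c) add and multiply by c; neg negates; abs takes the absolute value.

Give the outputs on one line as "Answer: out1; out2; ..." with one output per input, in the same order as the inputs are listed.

Execution, op by op:
  49 -> 49 -> -49 -> -47
  27 -> 27 -> -27 -> -25
  -47 -> 47 -> -47 -> -45
  33 -> 33 -> -33 -> -31

-47; -25; -45; -31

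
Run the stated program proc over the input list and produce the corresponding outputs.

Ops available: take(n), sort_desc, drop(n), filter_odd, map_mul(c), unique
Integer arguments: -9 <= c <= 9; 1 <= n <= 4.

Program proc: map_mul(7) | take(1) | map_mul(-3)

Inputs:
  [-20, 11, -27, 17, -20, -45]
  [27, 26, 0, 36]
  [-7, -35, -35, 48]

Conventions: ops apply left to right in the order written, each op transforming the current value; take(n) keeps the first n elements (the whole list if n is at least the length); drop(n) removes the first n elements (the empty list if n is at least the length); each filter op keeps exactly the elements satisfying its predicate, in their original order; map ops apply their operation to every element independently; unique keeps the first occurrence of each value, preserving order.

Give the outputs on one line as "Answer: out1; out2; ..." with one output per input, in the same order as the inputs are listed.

[420]; [-567]; [147]

Execution, op by op:
  [-20, 11, -27, 17, -20, -45] -> [-140, 77, -189, 119, -140, -315] -> [-140] -> [420]
  [27, 26, 0, 36] -> [189, 182, 0, 252] -> [189] -> [-567]
  [-7, -35, -35, 48] -> [-49, -245, -245, 336] -> [-49] -> [147]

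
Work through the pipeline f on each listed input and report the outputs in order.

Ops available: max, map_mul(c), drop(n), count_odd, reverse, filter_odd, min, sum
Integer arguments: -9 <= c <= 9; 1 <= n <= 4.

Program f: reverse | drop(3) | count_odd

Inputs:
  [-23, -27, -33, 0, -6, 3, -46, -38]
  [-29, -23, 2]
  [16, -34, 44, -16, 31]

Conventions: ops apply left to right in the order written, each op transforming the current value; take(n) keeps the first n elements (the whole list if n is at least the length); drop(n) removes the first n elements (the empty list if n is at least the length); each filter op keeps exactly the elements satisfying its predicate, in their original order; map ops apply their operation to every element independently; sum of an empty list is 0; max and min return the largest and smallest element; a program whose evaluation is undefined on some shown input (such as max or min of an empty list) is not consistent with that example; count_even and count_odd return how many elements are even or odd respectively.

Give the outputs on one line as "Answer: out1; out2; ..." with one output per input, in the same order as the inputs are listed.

Execution, op by op:
  [-23, -27, -33, 0, -6, 3, -46, -38] -> [-38, -46, 3, -6, 0, -33, -27, -23] -> [-6, 0, -33, -27, -23] -> 3
  [-29, -23, 2] -> [2, -23, -29] -> [] -> 0
  [16, -34, 44, -16, 31] -> [31, -16, 44, -34, 16] -> [-34, 16] -> 0

3; 0; 0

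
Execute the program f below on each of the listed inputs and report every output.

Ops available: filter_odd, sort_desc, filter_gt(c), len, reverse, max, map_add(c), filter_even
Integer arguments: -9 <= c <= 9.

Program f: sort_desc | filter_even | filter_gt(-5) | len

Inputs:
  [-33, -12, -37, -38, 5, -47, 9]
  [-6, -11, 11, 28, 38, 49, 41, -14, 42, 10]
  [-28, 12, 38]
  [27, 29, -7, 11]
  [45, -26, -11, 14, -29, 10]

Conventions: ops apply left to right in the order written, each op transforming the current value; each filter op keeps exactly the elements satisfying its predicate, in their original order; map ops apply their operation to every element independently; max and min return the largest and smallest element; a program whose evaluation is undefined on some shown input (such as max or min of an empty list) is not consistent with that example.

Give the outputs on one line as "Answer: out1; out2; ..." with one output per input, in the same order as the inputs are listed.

Execution, op by op:
  [-33, -12, -37, -38, 5, -47, 9] -> [9, 5, -12, -33, -37, -38, -47] -> [-12, -38] -> [] -> 0
  [-6, -11, 11, 28, 38, 49, 41, -14, 42, 10] -> [49, 42, 41, 38, 28, 11, 10, -6, -11, -14] -> [42, 38, 28, 10, -6, -14] -> [42, 38, 28, 10] -> 4
  [-28, 12, 38] -> [38, 12, -28] -> [38, 12, -28] -> [38, 12] -> 2
  [27, 29, -7, 11] -> [29, 27, 11, -7] -> [] -> [] -> 0
  [45, -26, -11, 14, -29, 10] -> [45, 14, 10, -11, -26, -29] -> [14, 10, -26] -> [14, 10] -> 2

0; 4; 2; 0; 2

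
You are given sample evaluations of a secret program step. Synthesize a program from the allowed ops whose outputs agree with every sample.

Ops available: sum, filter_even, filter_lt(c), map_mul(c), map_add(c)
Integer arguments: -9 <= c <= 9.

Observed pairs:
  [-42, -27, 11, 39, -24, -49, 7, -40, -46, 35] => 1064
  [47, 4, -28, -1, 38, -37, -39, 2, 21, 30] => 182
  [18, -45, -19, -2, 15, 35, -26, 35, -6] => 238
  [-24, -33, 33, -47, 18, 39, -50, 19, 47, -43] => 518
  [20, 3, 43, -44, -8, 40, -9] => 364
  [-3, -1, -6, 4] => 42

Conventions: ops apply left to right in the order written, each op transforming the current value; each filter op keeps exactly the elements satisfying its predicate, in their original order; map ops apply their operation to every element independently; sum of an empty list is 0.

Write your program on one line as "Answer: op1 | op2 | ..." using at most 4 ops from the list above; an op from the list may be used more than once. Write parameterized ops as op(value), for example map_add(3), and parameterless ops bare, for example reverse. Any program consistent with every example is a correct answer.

filter_lt(3) | filter_even | map_mul(-7) | sum

Check, running the answer program on each example:
  [-42, -27, 11, 39, -24, -49, 7, -40, -46, 35] -> [-42, -27, -24, -49, -40, -46] -> [-42, -24, -40, -46] -> [294, 168, 280, 322] -> 1064
  [47, 4, -28, -1, 38, -37, -39, 2, 21, 30] -> [-28, -1, -37, -39, 2] -> [-28, 2] -> [196, -14] -> 182
  [18, -45, -19, -2, 15, 35, -26, 35, -6] -> [-45, -19, -2, -26, -6] -> [-2, -26, -6] -> [14, 182, 42] -> 238
  [-24, -33, 33, -47, 18, 39, -50, 19, 47, -43] -> [-24, -33, -47, -50, -43] -> [-24, -50] -> [168, 350] -> 518
  [20, 3, 43, -44, -8, 40, -9] -> [-44, -8, -9] -> [-44, -8] -> [308, 56] -> 364
  [-3, -1, -6, 4] -> [-3, -1, -6] -> [-6] -> [42] -> 42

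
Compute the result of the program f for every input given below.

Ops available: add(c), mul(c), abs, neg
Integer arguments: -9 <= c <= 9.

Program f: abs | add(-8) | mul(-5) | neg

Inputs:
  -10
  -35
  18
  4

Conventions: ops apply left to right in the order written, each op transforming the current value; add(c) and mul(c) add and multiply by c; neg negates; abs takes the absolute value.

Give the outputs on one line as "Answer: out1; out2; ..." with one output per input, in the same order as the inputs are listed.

10; 135; 50; -20

Execution, op by op:
  -10 -> 10 -> 2 -> -10 -> 10
  -35 -> 35 -> 27 -> -135 -> 135
  18 -> 18 -> 10 -> -50 -> 50
  4 -> 4 -> -4 -> 20 -> -20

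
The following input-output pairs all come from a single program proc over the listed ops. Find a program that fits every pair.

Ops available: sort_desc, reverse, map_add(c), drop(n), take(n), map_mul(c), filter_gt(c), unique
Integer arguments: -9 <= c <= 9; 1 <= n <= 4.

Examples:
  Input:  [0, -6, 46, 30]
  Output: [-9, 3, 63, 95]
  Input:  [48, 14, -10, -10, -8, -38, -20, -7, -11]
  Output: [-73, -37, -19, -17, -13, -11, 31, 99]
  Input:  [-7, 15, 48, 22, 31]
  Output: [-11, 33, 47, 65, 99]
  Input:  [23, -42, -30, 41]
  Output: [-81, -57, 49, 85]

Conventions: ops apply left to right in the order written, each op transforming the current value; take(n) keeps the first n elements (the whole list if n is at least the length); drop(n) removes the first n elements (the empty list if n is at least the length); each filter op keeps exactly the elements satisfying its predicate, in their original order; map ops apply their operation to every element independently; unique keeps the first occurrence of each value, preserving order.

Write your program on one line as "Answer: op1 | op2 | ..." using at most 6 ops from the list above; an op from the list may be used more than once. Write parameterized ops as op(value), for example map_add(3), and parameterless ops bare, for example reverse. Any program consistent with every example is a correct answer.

map_mul(2) | sort_desc | unique | reverse | map_add(3)

Check, running the answer program on each example:
  [0, -6, 46, 30] -> [0, -12, 92, 60] -> [92, 60, 0, -12] -> [92, 60, 0, -12] -> [-12, 0, 60, 92] -> [-9, 3, 63, 95]
  [48, 14, -10, -10, -8, -38, -20, -7, -11] -> [96, 28, -20, -20, -16, -76, -40, -14, -22] -> [96, 28, -14, -16, -20, -20, -22, -40, -76] -> [96, 28, -14, -16, -20, -22, -40, -76] -> [-76, -40, -22, -20, -16, -14, 28, 96] -> [-73, -37, -19, -17, -13, -11, 31, 99]
  [-7, 15, 48, 22, 31] -> [-14, 30, 96, 44, 62] -> [96, 62, 44, 30, -14] -> [96, 62, 44, 30, -14] -> [-14, 30, 44, 62, 96] -> [-11, 33, 47, 65, 99]
  [23, -42, -30, 41] -> [46, -84, -60, 82] -> [82, 46, -60, -84] -> [82, 46, -60, -84] -> [-84, -60, 46, 82] -> [-81, -57, 49, 85]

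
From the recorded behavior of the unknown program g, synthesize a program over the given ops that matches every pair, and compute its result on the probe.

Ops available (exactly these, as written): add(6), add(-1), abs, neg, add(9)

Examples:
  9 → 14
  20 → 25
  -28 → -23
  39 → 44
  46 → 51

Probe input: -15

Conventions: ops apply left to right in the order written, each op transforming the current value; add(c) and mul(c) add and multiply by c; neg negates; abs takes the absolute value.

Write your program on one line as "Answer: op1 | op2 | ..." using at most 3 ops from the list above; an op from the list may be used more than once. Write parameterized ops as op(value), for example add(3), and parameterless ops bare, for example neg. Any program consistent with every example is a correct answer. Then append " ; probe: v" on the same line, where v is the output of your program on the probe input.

add(-1) | add(6) ; probe: -10

Check, running the answer program on each example:
  9 -> 8 -> 14
  20 -> 19 -> 25
  -28 -> -29 -> -23
  39 -> 38 -> 44
  46 -> 45 -> 51
  probe: -15 -> -16 -> -10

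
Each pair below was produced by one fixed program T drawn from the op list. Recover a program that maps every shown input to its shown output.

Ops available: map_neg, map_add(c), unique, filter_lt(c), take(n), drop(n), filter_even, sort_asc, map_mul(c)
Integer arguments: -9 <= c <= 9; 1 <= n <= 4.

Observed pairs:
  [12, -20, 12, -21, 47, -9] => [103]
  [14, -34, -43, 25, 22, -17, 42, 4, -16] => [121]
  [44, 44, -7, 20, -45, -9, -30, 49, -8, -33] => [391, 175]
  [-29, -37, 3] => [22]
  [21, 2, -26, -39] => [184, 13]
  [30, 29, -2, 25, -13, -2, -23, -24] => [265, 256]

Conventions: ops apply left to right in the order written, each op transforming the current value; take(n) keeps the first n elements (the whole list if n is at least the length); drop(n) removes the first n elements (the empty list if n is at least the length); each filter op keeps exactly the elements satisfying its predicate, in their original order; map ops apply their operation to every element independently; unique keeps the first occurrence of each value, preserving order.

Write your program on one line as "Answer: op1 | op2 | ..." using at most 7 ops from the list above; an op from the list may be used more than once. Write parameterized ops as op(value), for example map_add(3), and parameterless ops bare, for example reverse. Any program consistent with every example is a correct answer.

unique | map_mul(-9) | take(3) | filter_lt(2) | map_neg | map_add(-5)

Check, running the answer program on each example:
  [12, -20, 12, -21, 47, -9] -> [12, -20, -21, 47, -9] -> [-108, 180, 189, -423, 81] -> [-108, 180, 189] -> [-108] -> [108] -> [103]
  [14, -34, -43, 25, 22, -17, 42, 4, -16] -> [14, -34, -43, 25, 22, -17, 42, 4, -16] -> [-126, 306, 387, -225, -198, 153, -378, -36, 144] -> [-126, 306, 387] -> [-126] -> [126] -> [121]
  [44, 44, -7, 20, -45, -9, -30, 49, -8, -33] -> [44, -7, 20, -45, -9, -30, 49, -8, -33] -> [-396, 63, -180, 405, 81, 270, -441, 72, 297] -> [-396, 63, -180] -> [-396, -180] -> [396, 180] -> [391, 175]
  [-29, -37, 3] -> [-29, -37, 3] -> [261, 333, -27] -> [261, 333, -27] -> [-27] -> [27] -> [22]
  [21, 2, -26, -39] -> [21, 2, -26, -39] -> [-189, -18, 234, 351] -> [-189, -18, 234] -> [-189, -18] -> [189, 18] -> [184, 13]
  [30, 29, -2, 25, -13, -2, -23, -24] -> [30, 29, -2, 25, -13, -23, -24] -> [-270, -261, 18, -225, 117, 207, 216] -> [-270, -261, 18] -> [-270, -261] -> [270, 261] -> [265, 256]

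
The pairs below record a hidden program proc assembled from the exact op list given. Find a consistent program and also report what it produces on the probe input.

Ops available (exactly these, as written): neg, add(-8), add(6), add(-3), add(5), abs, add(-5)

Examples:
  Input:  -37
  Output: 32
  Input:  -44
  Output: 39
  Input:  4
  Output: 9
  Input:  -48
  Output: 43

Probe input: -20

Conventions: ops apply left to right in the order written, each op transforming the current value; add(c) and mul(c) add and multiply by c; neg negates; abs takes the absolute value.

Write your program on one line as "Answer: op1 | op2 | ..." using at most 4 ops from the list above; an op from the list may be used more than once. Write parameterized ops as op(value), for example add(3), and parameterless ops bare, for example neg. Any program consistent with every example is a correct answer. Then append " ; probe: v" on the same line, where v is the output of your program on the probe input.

add(5) | neg | abs ; probe: 15

Check, running the answer program on each example:
  -37 -> -32 -> 32 -> 32
  -44 -> -39 -> 39 -> 39
  4 -> 9 -> -9 -> 9
  -48 -> -43 -> 43 -> 43
  probe: -20 -> -15 -> 15 -> 15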